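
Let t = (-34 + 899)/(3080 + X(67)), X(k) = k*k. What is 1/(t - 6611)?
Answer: -7569/50037794 ≈ -0.00015127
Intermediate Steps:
X(k) = k²
t = 865/7569 (t = (-34 + 899)/(3080 + 67²) = 865/(3080 + 4489) = 865/7569 ≈ 0.11428)
1/(t - 6611) = 1/(865/7569 - 6611) = 1/(-50037794/7569) = -7569/50037794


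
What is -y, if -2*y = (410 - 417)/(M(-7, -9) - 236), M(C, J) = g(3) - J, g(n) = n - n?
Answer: 7/454 ≈ 0.015418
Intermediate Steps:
g(n) = 0
M(C, J) = -J (M(C, J) = 0 - J = -J)
y = -7/454 (y = -(410 - 417)/(2*(-1*(-9) - 236)) = -(-7)/(2*(9 - 236)) = -(-7)/(2*(-227)) = -(-7)*(-1)/(2*227) = -½*7/227 = -7/454 ≈ -0.015418)
-y = -1*(-7/454) = 7/454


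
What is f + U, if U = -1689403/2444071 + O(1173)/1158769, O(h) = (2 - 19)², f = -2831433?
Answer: -8018942171201080755/2832113708599 ≈ -2.8314e+6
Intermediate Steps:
O(h) = 289 (O(h) = (-17)² = 289)
U = -1956921488388/2832113708599 (U = -1689403/2444071 + 289/1158769 = -1956921488388/2832113708599 ≈ -0.69098)
f + U = -2831433 - 1956921488388/2832113708599 = -8018942171201080755/2832113708599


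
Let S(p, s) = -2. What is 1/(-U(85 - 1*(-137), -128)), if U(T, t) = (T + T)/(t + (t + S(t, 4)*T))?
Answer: 175/111 ≈ 1.5766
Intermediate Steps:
U(T, t) = 2*T/(-2*T + 2*t) (U(T, t) = (T + T)/(t + (t - 2*T)) = (2*T)/(-2*T + 2*t) = 2*T/(-2*T + 2*t))
1/(-U(85 - 1*(-137), -128)) = 1/(-(85 - 1*(-137))/(-128 - (85 - 1*(-137)))) = 1/(-(85 + 137)/(-128 - (85 + 137))) = 1/(-222/(-128 - 1*222)) = 1/(-222/(-128 - 222)) = 1/(-222/(-350)) = 1/(-222*(-1)/350) = 1/(-1*(-111/175)) = 1/(111/175) = 175/111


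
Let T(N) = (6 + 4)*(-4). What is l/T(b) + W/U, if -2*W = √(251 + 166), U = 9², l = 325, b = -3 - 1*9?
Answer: -65/8 - √417/162 ≈ -8.2511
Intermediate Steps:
b = -12 (b = -3 - 9 = -12)
T(N) = -40 (T(N) = 10*(-4) = -40)
U = 81
W = -√417/2 (W = -√(251 + 166)/2 = -√417/2 ≈ -10.210)
l/T(b) + W/U = 325/(-40) - √417/2/81 = 325*(-1/40) - √417/2*(1/81) = -65/8 - √417/162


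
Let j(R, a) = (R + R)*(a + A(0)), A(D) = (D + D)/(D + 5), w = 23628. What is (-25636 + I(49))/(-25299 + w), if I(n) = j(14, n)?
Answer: 8088/557 ≈ 14.521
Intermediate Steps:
A(D) = 2*D/(5 + D) (A(D) = (2*D)/(5 + D) = 2*D/(5 + D))
j(R, a) = 2*R*a (j(R, a) = (R + R)*(a + 2*0/(5 + 0)) = (2*R)*(a + 2*0/5) = (2*R)*(a + 2*0*(⅕)) = (2*R)*(a + 0) = (2*R)*a = 2*R*a)
I(n) = 28*n (I(n) = 2*14*n = 28*n)
(-25636 + I(49))/(-25299 + w) = (-25636 + 28*49)/(-25299 + 23628) = (-25636 + 1372)/(-1671) = -24264*(-1/1671) = 8088/557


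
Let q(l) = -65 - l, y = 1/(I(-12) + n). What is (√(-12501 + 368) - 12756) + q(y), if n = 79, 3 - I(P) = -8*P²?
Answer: -15821115/1234 + I*√12133 ≈ -12821.0 + 110.15*I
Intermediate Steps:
I(P) = 3 + 8*P² (I(P) = 3 - (-8)*P² = 3 + 8*P²)
y = 1/1234 (y = 1/((3 + 8*(-12)²) + 79) = 1/((3 + 8*144) + 79) = 1/((3 + 1152) + 79) = 1/(1155 + 79) = 1/1234 ≈ 0.00081037)
(√(-12501 + 368) - 12756) + q(y) = (√(-12501 + 368) - 12756) + (-65 - 1*1/1234) = (√(-12133) - 12756) + (-65 - 1/1234) = (I*√12133 - 12756) - 80211/1234 = (-12756 + I*√12133) - 80211/1234 = -15821115/1234 + I*√12133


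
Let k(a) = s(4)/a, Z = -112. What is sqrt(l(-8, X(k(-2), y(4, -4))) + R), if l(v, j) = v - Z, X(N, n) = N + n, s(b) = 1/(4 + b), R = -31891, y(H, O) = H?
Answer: I*sqrt(31787) ≈ 178.29*I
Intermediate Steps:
k(a) = 1/(8*a) (k(a) = 1/((4 + 4)*a) = 1/(8*a))
l(v, j) = 112 + v (l(v, j) = v - 1*(-112) = v + 112 = 112 + v)
sqrt(l(-8, X(k(-2), y(4, -4))) + R) = sqrt((112 - 8) - 31891) = sqrt(104 - 31891) = sqrt(-31787) = I*sqrt(31787)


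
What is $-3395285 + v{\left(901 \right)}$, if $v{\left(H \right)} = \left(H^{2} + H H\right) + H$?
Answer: $-1770782$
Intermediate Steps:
$v{\left(H \right)} = H + 2 H^{2}$ ($v{\left(H \right)} = \left(H^{2} + H^{2}\right) + H = 2 H^{2} + H = H + 2 H^{2}$)
$-3395285 + v{\left(901 \right)} = -3395285 + 901 \left(1 + 2 \cdot 901\right) = -3395285 + 901 \left(1 + 1802\right) = -3395285 + 901 \cdot 1803 = -3395285 + 1624503 = -1770782$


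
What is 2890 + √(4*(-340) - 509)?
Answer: 2890 + I*√1869 ≈ 2890.0 + 43.232*I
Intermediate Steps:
2890 + √(4*(-340) - 509) = 2890 + √(-1360 - 509) = 2890 + √(-1869) = 2890 + I*√1869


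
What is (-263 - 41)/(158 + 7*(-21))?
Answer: -304/11 ≈ -27.636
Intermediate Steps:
(-263 - 41)/(158 + 7*(-21)) = -304/(158 - 147) = -304/11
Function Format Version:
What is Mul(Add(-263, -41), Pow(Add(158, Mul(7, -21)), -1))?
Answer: Rational(-304, 11) ≈ -27.636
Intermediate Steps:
Mul(Add(-263, -41), Pow(Add(158, Mul(7, -21)), -1)) = Mul(-304, Pow(Add(158, -147), -1)) = Mul(-304, Pow(11, -1)) = Mul(-304, Rational(1, 11)) = Rational(-304, 11)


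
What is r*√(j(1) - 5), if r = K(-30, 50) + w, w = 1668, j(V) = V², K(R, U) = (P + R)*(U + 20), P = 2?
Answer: -584*I ≈ -584.0*I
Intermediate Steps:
K(R, U) = (2 + R)*(20 + U) (K(R, U) = (2 + R)*(U + 20) = (2 + R)*(20 + U))
r = -292 (r = (40 + 2*50 + 20*(-30) - 30*50) + 1668 = (40 + 100 - 600 - 1500) + 1668 = -1960 + 1668 = -292)
r*√(j(1) - 5) = -292*√(1² - 5) = -292*√(1 - 5) = -584*I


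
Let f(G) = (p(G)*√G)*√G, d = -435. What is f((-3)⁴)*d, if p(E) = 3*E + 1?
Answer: -8597340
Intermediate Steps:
p(E) = 1 + 3*E
f(G) = G*(1 + 3*G) (f(G) = ((1 + 3*G)*√G)*√G = (√G*(1 + 3*G))*√G = G*(1 + 3*G))
f((-3)⁴)*d = ((-3)⁴*(1 + 3*(-3)⁴))*(-435) = (81*(1 + 3*81))*(-435) = (81*(1 + 243))*(-435) = (81*244)*(-435) = 19764*(-435) = -8597340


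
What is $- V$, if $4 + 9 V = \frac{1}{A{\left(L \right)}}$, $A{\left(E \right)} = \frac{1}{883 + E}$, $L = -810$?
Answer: $- \frac{23}{3} \approx -7.6667$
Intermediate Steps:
$V = \frac{23}{3}$ ($V = - \frac{4}{9} + \frac{1}{9 \frac{1}{883 - 810}} = - \frac{4}{9} + \frac{1}{9 \cdot \frac{1}{73}} = - \frac{4}{9} + \frac{\frac{1}{\frac{1}{73}}}{9} = - \frac{4}{9} + \frac{1}{9} \cdot 73 = - \frac{4}{9} + \frac{73}{9} = \frac{23}{3} \approx 7.6667$)
$- V = \left(-1\right) \frac{23}{3} = - \frac{23}{3}$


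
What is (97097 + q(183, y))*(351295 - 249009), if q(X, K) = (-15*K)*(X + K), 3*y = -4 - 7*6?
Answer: 41628458566/3 ≈ 1.3876e+10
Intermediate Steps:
y = -46/3 (y = (-4 - 7*6)/3 = (-4 - 42)/3 = (⅓)*(-46) = -46/3 ≈ -15.333)
q(X, K) = -15*K*(K + X) (q(X, K) = (-15*K)*(K + X) = -15*K*(K + X))
(97097 + q(183, y))*(351295 - 249009) = (97097 - 15*(-46/3)*(-46/3 + 183))*(351295 - 249009) = (97097 - 15*(-46/3)*503/3)*102286 = (97097 + 115690/3)*102286 = (406981/3)*102286 = 41628458566/3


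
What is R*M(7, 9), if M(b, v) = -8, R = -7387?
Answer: 59096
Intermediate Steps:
R*M(7, 9) = -7387*(-8) = 59096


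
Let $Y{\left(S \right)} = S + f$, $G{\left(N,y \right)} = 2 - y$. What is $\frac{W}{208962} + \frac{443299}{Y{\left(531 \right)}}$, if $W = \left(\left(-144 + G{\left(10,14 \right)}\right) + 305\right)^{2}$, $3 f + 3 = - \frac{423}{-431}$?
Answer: $\frac{39929744774749}{47762653302} \approx 836.0$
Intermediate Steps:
$f = - \frac{290}{431}$ ($f = -1 + \frac{\left(-423\right) \frac{1}{-431}}{3} = -1 + \frac{\left(-423\right) \left(- \frac{1}{431}\right)}{3} = -1 + \frac{1}{3} \cdot \frac{423}{431} = -1 + \frac{141}{431} = - \frac{290}{431} \approx -0.67285$)
$Y{\left(S \right)} = - \frac{290}{431} + S$ ($Y{\left(S \right)} = S - \frac{290}{431} = - \frac{290}{431} + S$)
$W = 22201$ ($W = \left(\left(-144 + \left(2 - 14\right)\right) + 305\right)^{2} = \left(\left(-144 - 12\right) + 305\right)^{2} = \left(-156 + 305\right)^{2} = 149^{2} = 22201$)
$\frac{W}{208962} + \frac{443299}{Y{\left(531 \right)}} = \frac{22201}{208962} + \frac{443299}{- \frac{290}{431} + 531} = 22201 \cdot \frac{1}{208962} + \frac{443299}{\frac{228571}{431}} = \frac{22201}{208962} + 443299 \cdot \frac{431}{228571} = \frac{22201}{208962} + \frac{191061869}{228571} = \frac{39929744774749}{47762653302}$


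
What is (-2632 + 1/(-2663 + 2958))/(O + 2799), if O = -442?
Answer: -776439/695315 ≈ -1.1167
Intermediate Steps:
(-2632 + 1/(-2663 + 2958))/(O + 2799) = (-2632 + 1/(-2663 + 2958))/(-442 + 2799) = (-2632 + 1/295)/2357 = (-2632 + 1/295)*(1/2357) = -776439/295*1/2357 = -776439/695315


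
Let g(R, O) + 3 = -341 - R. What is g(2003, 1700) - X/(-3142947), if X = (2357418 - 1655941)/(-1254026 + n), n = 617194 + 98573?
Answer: -3970465688965208/1691719509273 ≈ -2347.0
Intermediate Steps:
n = 715767
g(R, O) = -344 - R (g(R, O) = -3 + (-341 - R) = -344 - R)
X = -701477/538259 (X = (2357418 - 1655941)/(-1254026 + 715767) = 701477/(-538259) = 701477*(-1/538259) = -701477/538259 ≈ -1.3032)
g(2003, 1700) - X/(-3142947) = (-344 - 1*2003) - (-701477)/(538259*(-3142947)) = (-344 - 2003) - (-701477)*(-1)/(538259*3142947) = -2347 - 1*701477/1691719509273 = -2347 - 701477/1691719509273 = -3970465688965208/1691719509273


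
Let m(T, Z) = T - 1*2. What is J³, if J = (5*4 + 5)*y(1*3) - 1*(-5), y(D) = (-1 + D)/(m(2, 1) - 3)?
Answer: -42875/27 ≈ -1588.0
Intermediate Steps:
m(T, Z) = -2 + T (m(T, Z) = T - 2 = -2 + T)
y(D) = ⅓ - D/3 (y(D) = (-1 + D)/((-2 + 2) - 3) = (-1 + D)/(0 - 3) = (-1 + D)/(-3) = (-1 + D)*(-⅓) = ⅓ - D/3)
J = -35/3 (J = (5*4 + 5)*(⅓ - 3/3) - 1*(-5) = (20 + 5)*(⅓ - ⅓*3) + 5 = 25*(⅓ - 1) + 5 = 25*(-⅔) + 5 = -50/3 + 5 = -35/3 ≈ -11.667)
J³ = (-35/3)³ = -42875/27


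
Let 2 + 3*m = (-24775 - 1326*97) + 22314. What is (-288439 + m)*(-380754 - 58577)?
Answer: 145916762354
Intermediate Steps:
m = -43695 (m = -2/3 + ((-24775 - 1326*97) + 22314)/3 = -2/3 + ((-24775 - 128622) + 22314)/3 = -2/3 + (-153397 + 22314)/3 = -2/3 + (1/3)*(-131083) = -2/3 - 131083/3 = -43695)
(-288439 + m)*(-380754 - 58577) = (-288439 - 43695)*(-380754 - 58577) = -332134*(-439331) = 145916762354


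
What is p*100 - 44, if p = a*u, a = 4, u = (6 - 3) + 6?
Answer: 3556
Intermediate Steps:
u = 9 (u = 3 + 6 = 9)
p = 36 (p = 4*9 = 36)
p*100 - 44 = 36*100 - 44 = 3600 - 44 = 3556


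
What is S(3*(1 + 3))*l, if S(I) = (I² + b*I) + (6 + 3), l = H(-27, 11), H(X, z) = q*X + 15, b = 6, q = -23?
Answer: 143100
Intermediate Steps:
H(X, z) = 15 - 23*X (H(X, z) = -23*X + 15 = 15 - 23*X)
l = 636 (l = 15 - 23*(-27) = 15 + 621 = 636)
S(I) = 9 + I² + 6*I (S(I) = (I² + 6*I) + (6 + 3) = (I² + 6*I) + 9 = 9 + I² + 6*I)
S(3*(1 + 3))*l = (9 + (3*(1 + 3))² + 6*(3*(1 + 3)))*636 = (9 + (3*4)² + 6*(3*4))*636 = (9 + 12² + 6*12)*636 = (9 + 144 + 72)*636 = 225*636 = 143100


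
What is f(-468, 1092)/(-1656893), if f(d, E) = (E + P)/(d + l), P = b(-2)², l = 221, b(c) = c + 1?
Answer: 1093/409252571 ≈ 2.6707e-6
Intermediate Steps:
b(c) = 1 + c
P = 1 (P = (1 - 2)² = (-1)² = 1)
f(d, E) = (1 + E)/(221 + d) (f(d, E) = (E + 1)/(d + 221) = (1 + E)/(221 + d))
f(-468, 1092)/(-1656893) = ((1 + 1092)/(221 - 468))/(-1656893) = (1093/(-247))*(-1/1656893) = -1/247*1093*(-1/1656893) = -1093/247*(-1/1656893) = 1093/409252571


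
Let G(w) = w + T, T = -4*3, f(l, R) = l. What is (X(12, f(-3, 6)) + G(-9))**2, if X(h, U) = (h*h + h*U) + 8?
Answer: 9025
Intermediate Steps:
T = -12
X(h, U) = 8 + h**2 + U*h (X(h, U) = (h**2 + U*h) + 8 = 8 + h**2 + U*h)
G(w) = -12 + w (G(w) = w - 12 = -12 + w)
(X(12, f(-3, 6)) + G(-9))**2 = ((8 + 12**2 - 3*12) + (-12 - 9))**2 = ((8 + 144 - 36) - 21)**2 = (116 - 21)**2 = 95**2 = 9025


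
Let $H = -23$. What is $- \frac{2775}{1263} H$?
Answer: $\frac{21275}{421} \approx 50.534$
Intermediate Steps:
$- \frac{2775}{1263} H = - \frac{2775}{1263} \left(-23\right) = \left(-2775\right) \frac{1}{1263} \left(-23\right) = \left(- \frac{925}{421}\right) \left(-23\right) = \frac{21275}{421}$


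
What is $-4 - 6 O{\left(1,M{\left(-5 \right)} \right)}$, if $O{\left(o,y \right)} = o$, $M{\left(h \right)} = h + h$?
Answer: $-10$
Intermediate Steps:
$M{\left(h \right)} = 2 h$
$-4 - 6 O{\left(1,M{\left(-5 \right)} \right)} = -4 - 6 = -10$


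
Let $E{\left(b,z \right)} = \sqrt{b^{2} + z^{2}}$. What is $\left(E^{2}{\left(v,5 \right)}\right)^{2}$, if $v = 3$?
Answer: $1156$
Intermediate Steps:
$\left(E^{2}{\left(v,5 \right)}\right)^{2} = \left(\left(\sqrt{3^{2} + 5^{2}}\right)^{2}\right)^{2} = \left(\left(\sqrt{9 + 25}\right)^{2}\right)^{2} = \left(\left(\sqrt{34}\right)^{2}\right)^{2} = 34^{2} = 1156$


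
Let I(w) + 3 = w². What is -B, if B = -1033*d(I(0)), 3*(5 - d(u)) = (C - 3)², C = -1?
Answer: -1033/3 ≈ -344.33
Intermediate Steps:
I(w) = -3 + w²
d(u) = -⅓ (d(u) = 5 - (-1 - 3)²/3 = 5 - ⅓*(-4)² = 5 - ⅓*16 = 5 - 16/3 = -⅓)
B = 1033/3 (B = -1033*(-⅓) = 1033/3 ≈ 344.33)
-B = -1*1033/3 = -1033/3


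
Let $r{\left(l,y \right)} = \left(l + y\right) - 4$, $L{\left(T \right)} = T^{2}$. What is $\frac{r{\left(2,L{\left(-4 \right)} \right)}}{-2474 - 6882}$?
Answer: $- \frac{7}{4678} \approx -0.0014964$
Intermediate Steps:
$r{\left(l,y \right)} = -4 + l + y$
$\frac{r{\left(2,L{\left(-4 \right)} \right)}}{-2474 - 6882} = \frac{-4 + 2 + \left(-4\right)^{2}}{-2474 - 6882} = \frac{-4 + 2 + 16}{-9356} = \left(- \frac{1}{9356}\right) 14 = - \frac{7}{4678}$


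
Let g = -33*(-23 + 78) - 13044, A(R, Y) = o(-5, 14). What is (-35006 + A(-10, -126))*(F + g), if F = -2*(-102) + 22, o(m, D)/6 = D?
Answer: 511013626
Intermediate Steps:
o(m, D) = 6*D
A(R, Y) = 84 (A(R, Y) = 6*14 = 84)
g = -14859 (g = -33*55 - 13044 = -1815 - 13044 = -14859)
F = 226 (F = 204 + 22 = 226)
(-35006 + A(-10, -126))*(F + g) = (-35006 + 84)*(226 - 14859) = -34922*(-14633) = 511013626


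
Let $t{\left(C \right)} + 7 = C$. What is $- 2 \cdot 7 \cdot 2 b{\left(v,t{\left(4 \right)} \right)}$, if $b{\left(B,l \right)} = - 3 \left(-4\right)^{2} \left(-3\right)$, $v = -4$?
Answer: $-4032$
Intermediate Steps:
$t{\left(C \right)} = -7 + C$
$b{\left(B,l \right)} = 144$ ($b{\left(B,l \right)} = \left(-3\right) 16 \left(-3\right) = \left(-48\right) \left(-3\right) = 144$)
$- 2 \cdot 7 \cdot 2 b{\left(v,t{\left(4 \right)} \right)} = - 2 \cdot 7 \cdot 2 \cdot 144 = - 2 \cdot 14 \cdot 144 = \left(-2\right) 2016 = -4032$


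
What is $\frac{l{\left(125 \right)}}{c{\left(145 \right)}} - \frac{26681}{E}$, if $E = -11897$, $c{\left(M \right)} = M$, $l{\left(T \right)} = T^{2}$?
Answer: $\frac{37951874}{345013} \approx 110.0$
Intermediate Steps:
$\frac{l{\left(125 \right)}}{c{\left(145 \right)}} - \frac{26681}{E} = \frac{125^{2}}{145} - \frac{26681}{-11897} = 15625 \cdot \frac{1}{145} - - \frac{26681}{11897} = \frac{3125}{29} + \frac{26681}{11897} = \frac{37951874}{345013}$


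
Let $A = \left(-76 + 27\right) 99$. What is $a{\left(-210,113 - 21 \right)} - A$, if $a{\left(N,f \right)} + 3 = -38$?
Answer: $4810$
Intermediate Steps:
$A = -4851$ ($A = \left(-49\right) 99 = -4851$)
$a{\left(N,f \right)} = -41$ ($a{\left(N,f \right)} = -3 - 38 = -41$)
$a{\left(-210,113 - 21 \right)} - A = -41 - -4851 = -41 + 4851 = 4810$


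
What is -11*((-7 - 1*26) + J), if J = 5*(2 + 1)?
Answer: 198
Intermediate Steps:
J = 15 (J = 5*3 = 15)
-11*((-7 - 1*26) + J) = -11*((-7 - 1*26) + 15) = -11*((-7 - 26) + 15) = -11*(-33 + 15) = -11*(-18) = 198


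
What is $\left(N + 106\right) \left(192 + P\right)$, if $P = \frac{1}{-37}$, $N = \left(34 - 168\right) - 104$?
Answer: $- \frac{937596}{37} \approx -25340.0$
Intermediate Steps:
$N = -238$ ($N = -134 - 104 = -238$)
$P = - \frac{1}{37} \approx -0.027027$
$\left(N + 106\right) \left(192 + P\right) = \left(-238 + 106\right) \left(192 - \frac{1}{37}\right) = \left(-132\right) \frac{7103}{37} = - \frac{937596}{37}$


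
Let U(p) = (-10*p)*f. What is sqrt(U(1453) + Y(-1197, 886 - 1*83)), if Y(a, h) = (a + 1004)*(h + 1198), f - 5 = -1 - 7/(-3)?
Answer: I*sqrt(4303947)/3 ≈ 691.53*I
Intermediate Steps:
f = 19/3 (f = 5 + (-1 - 7/(-3)) = 5 + (-1 - 7*(-1)/3) = 5 + (-1 - 1*(-7/3)) = 5 + (-1 + 7/3) = 5 + 4/3 = 19/3 ≈ 6.3333)
Y(a, h) = (1004 + a)*(1198 + h)
U(p) = -190*p/3 (U(p) = -10*p*(19/3) = -190*p/3)
sqrt(U(1453) + Y(-1197, 886 - 1*83)) = sqrt(-190/3*1453 + (1202792 + 1004*(886 - 1*83) + 1198*(-1197) - 1197*(886 - 1*83))) = sqrt(-276070/3 + (1202792 + 1004*(886 - 83) - 1434006 - 1197*(886 - 83))) = sqrt(-276070/3 + (1202792 + 1004*803 - 1434006 - 1197*803)) = sqrt(-276070/3 + (1202792 + 806212 - 1434006 - 961191)) = sqrt(-276070/3 - 386193) = sqrt(-1434649/3) = I*sqrt(4303947)/3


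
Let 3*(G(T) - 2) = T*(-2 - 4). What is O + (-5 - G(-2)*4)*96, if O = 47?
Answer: -2737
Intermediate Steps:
G(T) = 2 - 2*T (G(T) = 2 + (T*(-2 - 4))/3 = 2 + (T*(-6))/3 = 2 + (-6*T)/3 = 2 - 2*T)
O + (-5 - G(-2)*4)*96 = 47 + (-5 - (2 - 2*(-2))*4)*96 = 47 + (-5 - (2 + 4)*4)*96 = 47 + (-5 - 6*4)*96 = 47 + (-5 - 1*24)*96 = 47 + (-5 - 24)*96 = 47 - 29*96 = 47 - 2784 = -2737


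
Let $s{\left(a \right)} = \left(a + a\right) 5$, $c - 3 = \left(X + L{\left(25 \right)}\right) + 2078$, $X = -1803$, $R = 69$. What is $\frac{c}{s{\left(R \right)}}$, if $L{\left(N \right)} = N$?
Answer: $\frac{101}{230} \approx 0.43913$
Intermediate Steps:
$c = 303$ ($c = 3 + \left(\left(-1803 + 25\right) + 2078\right) = 3 + \left(-1778 + 2078\right) = 3 + 300 = 303$)
$s{\left(a \right)} = 10 a$ ($s{\left(a \right)} = 2 a 5 = 10 a$)
$\frac{c}{s{\left(R \right)}} = \frac{303}{10 \cdot 69} = \frac{303}{690} = 303 \cdot \frac{1}{690} = \frac{101}{230}$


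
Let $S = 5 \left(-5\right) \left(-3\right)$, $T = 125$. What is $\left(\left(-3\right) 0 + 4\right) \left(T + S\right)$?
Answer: $800$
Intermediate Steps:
$S = 75$ ($S = \left(-25\right) \left(-3\right) = 75$)
$\left(\left(-3\right) 0 + 4\right) \left(T + S\right) = \left(\left(-3\right) 0 + 4\right) \left(125 + 75\right) = \left(0 + 4\right) 200 = 4 \cdot 200 = 800$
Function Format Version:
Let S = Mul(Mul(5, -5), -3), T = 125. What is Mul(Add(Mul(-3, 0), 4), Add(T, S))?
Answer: 800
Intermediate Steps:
S = 75 (S = Mul(-25, -3) = 75)
Mul(Add(Mul(-3, 0), 4), Add(T, S)) = Mul(Add(Mul(-3, 0), 4), Add(125, 75)) = Mul(Add(0, 4), 200) = Mul(4, 200) = 800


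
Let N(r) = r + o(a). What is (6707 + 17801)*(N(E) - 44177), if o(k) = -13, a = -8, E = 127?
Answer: -1079896004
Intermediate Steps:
N(r) = -13 + r (N(r) = r - 13 = -13 + r)
(6707 + 17801)*(N(E) - 44177) = (6707 + 17801)*((-13 + 127) - 44177) = 24508*(114 - 44177) = 24508*(-44063) = -1079896004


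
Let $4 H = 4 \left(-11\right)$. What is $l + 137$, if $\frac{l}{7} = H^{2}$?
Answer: $984$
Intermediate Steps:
$H = -11$ ($H = \frac{4 \left(-11\right)}{4} = \frac{1}{4} \left(-44\right) = -11$)
$l = 847$ ($l = 7 \left(-11\right)^{2} = 7 \cdot 121 = 847$)
$l + 137 = 847 + 137 = 984$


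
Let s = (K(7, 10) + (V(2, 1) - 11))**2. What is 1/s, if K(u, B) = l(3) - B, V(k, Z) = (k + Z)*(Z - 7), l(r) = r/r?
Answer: 1/1444 ≈ 0.00069252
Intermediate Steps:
l(r) = 1
V(k, Z) = (-7 + Z)*(Z + k) (V(k, Z) = (Z + k)*(-7 + Z) = (-7 + Z)*(Z + k))
K(u, B) = 1 - B
s = 1444 (s = ((1 - 1*10) + ((1**2 - 7*1 - 7*2 + 1*2) - 11))**2 = ((1 - 10) + ((1 - 7 - 14 + 2) - 11))**2 = (-9 + (-18 - 11))**2 = (-9 - 29)**2 = (-38)**2 = 1444)
1/s = 1/1444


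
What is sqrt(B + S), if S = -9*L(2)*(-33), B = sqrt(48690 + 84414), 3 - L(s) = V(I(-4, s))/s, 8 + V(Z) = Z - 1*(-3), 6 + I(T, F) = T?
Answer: sqrt(12474 + 16*sqrt(8319))/2 ≈ 59.020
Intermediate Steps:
I(T, F) = -6 + T
V(Z) = -5 + Z (V(Z) = -8 + (Z - 1*(-3)) = -8 + (Z + 3) = -8 + (3 + Z) = -5 + Z)
L(s) = 3 + 15/s (L(s) = 3 - (-5 + (-6 - 4))/s = 3 - (-5 - 10)/s = 3 - (-15)/s = 3 + 15/s)
B = 4*sqrt(8319) (B = sqrt(133104) = 4*sqrt(8319) ≈ 364.83)
S = 6237/2 (S = -9*(3 + 15/2)*(-33) = -9*21/2*(-33) = -189/2*(-33) = 6237/2 ≈ 3118.5)
sqrt(B + S) = sqrt(4*sqrt(8319) + 6237/2) = sqrt(6237/2 + 4*sqrt(8319))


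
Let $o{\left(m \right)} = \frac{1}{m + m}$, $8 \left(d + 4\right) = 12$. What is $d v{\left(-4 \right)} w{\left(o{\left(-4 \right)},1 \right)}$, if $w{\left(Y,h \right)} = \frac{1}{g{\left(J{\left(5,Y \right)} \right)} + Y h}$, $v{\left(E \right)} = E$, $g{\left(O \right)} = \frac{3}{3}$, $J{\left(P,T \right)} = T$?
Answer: $\frac{80}{7} \approx 11.429$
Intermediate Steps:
$g{\left(O \right)} = 1$ ($g{\left(O \right)} = 3 \cdot \frac{1}{3} = 1$)
$d = - \frac{5}{2}$ ($d = -4 + \frac{1}{8} \cdot 12 = -4 + \frac{3}{2} = - \frac{5}{2} \approx -2.5$)
$o{\left(m \right)} = \frac{1}{2 m}$
$w{\left(Y,h \right)} = \frac{1}{1 + Y h}$
$d v{\left(-4 \right)} w{\left(o{\left(-4 \right)},1 \right)} = \frac{\left(- \frac{5}{2}\right) \left(-4\right)}{1 + \frac{1}{2 \left(-4\right)} 1} = \frac{10}{1 + \frac{1}{2} \left(- \frac{1}{4}\right) 1} = \frac{10}{1 - \frac{1}{8}} = \frac{10}{\frac{7}{8}} = 10 \cdot \frac{8}{7} = \frac{80}{7}$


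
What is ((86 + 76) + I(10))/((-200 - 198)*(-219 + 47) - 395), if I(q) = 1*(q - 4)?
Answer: 8/3241 ≈ 0.0024684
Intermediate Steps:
I(q) = -4 + q (I(q) = 1*(-4 + q) = -4 + q)
((86 + 76) + I(10))/((-200 - 198)*(-219 + 47) - 395) = ((86 + 76) + (-4 + 10))/((-200 - 198)*(-219 + 47) - 395) = (162 + 6)/(-398*(-172) - 395) = 168/(68456 - 395) = 168/68061 = 168*(1/68061) = 8/3241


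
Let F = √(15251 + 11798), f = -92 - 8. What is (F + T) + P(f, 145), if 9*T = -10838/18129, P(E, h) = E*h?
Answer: -2365845338/163161 + √27049 ≈ -14336.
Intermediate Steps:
f = -100
F = √27049 ≈ 164.47
T = -10838/163161 (T = (-10838/18129)/9 = (-10838*1/18129)/9 = (⅑)*(-10838/18129) = -10838/163161 ≈ -0.066425)
(F + T) + P(f, 145) = (√27049 - 10838/163161) - 100*145 = (-10838/163161 + √27049) - 14500 = -2365845338/163161 + √27049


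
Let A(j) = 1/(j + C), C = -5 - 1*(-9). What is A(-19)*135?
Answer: -9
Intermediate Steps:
C = 4 (C = -5 + 9 = 4)
A(j) = 1/(4 + j) (A(j) = 1/(j + 4) = 1/(4 + j))
A(-19)*135 = 135/(4 - 19) = 135/(-15) = -1/15*135 = -9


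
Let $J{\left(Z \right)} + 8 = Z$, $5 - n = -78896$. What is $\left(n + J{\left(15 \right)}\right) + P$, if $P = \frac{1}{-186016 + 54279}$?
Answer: $\frac{10395103195}{131737} \approx 78908.0$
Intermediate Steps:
$n = 78901$ ($n = 5 - -78896 = 5 + 78896 = 78901$)
$J{\left(Z \right)} = -8 + Z$
$P = - \frac{1}{131737}$ ($P = \frac{1}{-131737} = - \frac{1}{131737} \approx -7.5909 \cdot 10^{-6}$)
$\left(n + J{\left(15 \right)}\right) + P = \left(78901 + \left(-8 + 15\right)\right) - \frac{1}{131737} = \left(78901 + 7\right) - \frac{1}{131737} = 78908 - \frac{1}{131737} = \frac{10395103195}{131737}$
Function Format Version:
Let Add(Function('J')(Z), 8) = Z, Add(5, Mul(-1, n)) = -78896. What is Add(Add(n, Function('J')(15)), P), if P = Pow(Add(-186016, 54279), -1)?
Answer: Rational(10395103195, 131737) ≈ 78908.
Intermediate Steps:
n = 78901 (n = Add(5, Mul(-1, -78896)) = Add(5, 78896) = 78901)
Function('J')(Z) = Add(-8, Z)
P = Rational(-1, 131737) (P = Pow(-131737, -1) = Rational(-1, 131737) ≈ -7.5909e-6)
Add(Add(n, Function('J')(15)), P) = Add(Add(78901, Add(-8, 15)), Rational(-1, 131737)) = Add(Add(78901, 7), Rational(-1, 131737)) = Add(78908, Rational(-1, 131737)) = Rational(10395103195, 131737)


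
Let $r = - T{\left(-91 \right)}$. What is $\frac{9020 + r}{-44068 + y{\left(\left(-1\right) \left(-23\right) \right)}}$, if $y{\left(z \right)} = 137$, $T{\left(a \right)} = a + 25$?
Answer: $- \frac{9086}{43931} \approx -0.20682$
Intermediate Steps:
$T{\left(a \right)} = 25 + a$
$r = 66$ ($r = - (25 - 91) = \left(-1\right) \left(-66\right) = 66$)
$\frac{9020 + r}{-44068 + y{\left(\left(-1\right) \left(-23\right) \right)}} = \frac{9020 + 66}{-44068 + 137} = \frac{9086}{-43931} = 9086 \left(- \frac{1}{43931}\right) = - \frac{9086}{43931}$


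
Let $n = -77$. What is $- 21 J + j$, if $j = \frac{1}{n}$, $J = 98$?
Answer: $- \frac{158467}{77} \approx -2058.0$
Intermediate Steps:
$j = - \frac{1}{77}$ ($j = \frac{1}{-77} = - \frac{1}{77} \approx -0.012987$)
$- 21 J + j = \left(-21\right) 98 - \frac{1}{77} = -2058 - \frac{1}{77} = - \frac{158467}{77}$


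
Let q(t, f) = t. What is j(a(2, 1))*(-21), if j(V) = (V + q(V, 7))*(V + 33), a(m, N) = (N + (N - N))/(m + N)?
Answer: -1400/3 ≈ -466.67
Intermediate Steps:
a(m, N) = N/(N + m) (a(m, N) = (N + 0)/(N + m) = N/(N + m))
j(V) = 2*V*(33 + V) (j(V) = (V + V)*(V + 33) = (2*V)*(33 + V) = 2*V*(33 + V))
j(a(2, 1))*(-21) = (2*(1/(1 + 2))*(33 + 1/(1 + 2)))*(-21) = (2*(1/3)*(33 + 1/3))*(-21) = (2*(1*(⅓))*(33 + 1*(⅓)))*(-21) = (2*(⅓)*(33 + ⅓))*(-21) = (2*(⅓)*(100/3))*(-21) = (200/9)*(-21) = -1400/3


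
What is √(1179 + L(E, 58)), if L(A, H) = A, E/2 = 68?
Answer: √1315 ≈ 36.263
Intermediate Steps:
E = 136 (E = 2*68 = 136)
√(1179 + L(E, 58)) = √(1179 + 136) = √1315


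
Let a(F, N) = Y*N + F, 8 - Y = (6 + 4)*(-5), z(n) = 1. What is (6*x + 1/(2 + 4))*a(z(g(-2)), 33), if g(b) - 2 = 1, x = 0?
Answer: 1915/6 ≈ 319.17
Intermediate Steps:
g(b) = 3 (g(b) = 2 + 1 = 3)
Y = 58 (Y = 8 - (6 + 4)*(-5) = 8 - 10*(-5) = 8 - 1*(-50) = 8 + 50 = 58)
a(F, N) = F + 58*N (a(F, N) = 58*N + F = F + 58*N)
(6*x + 1/(2 + 4))*a(z(g(-2)), 33) = (6*0 + 1/(2 + 4))*(1 + 58*33) = (0 + 1/6)*(1 + 1914) = (0 + 1/6)*1915 = (1/6)*1915 = 1915/6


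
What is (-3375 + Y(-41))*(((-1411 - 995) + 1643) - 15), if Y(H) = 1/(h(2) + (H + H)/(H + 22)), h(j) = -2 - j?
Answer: 7869859/3 ≈ 2.6233e+6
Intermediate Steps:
Y(H) = 1/(-4 + 2*H/(22 + H)) (Y(H) = 1/((-2 - 1*2) + (H + H)/(H + 22)) = 1/((-2 - 2) + (2*H)/(22 + H)) = 1/(-4 + 2*H/(22 + H)))
(-3375 + Y(-41))*(((-1411 - 995) + 1643) - 15) = (-3375 + (-22 - 1*(-41))/(2*(44 - 41)))*(((-1411 - 995) + 1643) - 15) = (-3375 + (½)*(-22 + 41)/3)*((-2406 + 1643) - 15) = (-3375 + (½)*(⅓)*19)*(-763 - 15) = (-3375 + 19/6)*(-778) = -20231/6*(-778) = 7869859/3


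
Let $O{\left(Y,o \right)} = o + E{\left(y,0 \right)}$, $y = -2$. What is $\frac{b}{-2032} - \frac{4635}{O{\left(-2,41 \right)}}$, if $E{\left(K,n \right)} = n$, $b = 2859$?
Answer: $- \frac{9535539}{83312} \approx -114.46$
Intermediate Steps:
$O{\left(Y,o \right)} = o$ ($O{\left(Y,o \right)} = o + 0 = o$)
$\frac{b}{-2032} - \frac{4635}{O{\left(-2,41 \right)}} = \frac{2859}{-2032} - \frac{4635}{41} = 2859 \left(- \frac{1}{2032}\right) - \frac{4635}{41} = - \frac{2859}{2032} - \frac{4635}{41} = - \frac{9535539}{83312}$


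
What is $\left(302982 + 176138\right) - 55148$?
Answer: $423972$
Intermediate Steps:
$\left(302982 + 176138\right) - 55148 = 479120 - 55148 = 423972$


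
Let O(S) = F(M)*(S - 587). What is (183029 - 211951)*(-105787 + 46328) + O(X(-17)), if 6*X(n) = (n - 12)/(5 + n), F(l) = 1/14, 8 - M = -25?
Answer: 1733430541349/1008 ≈ 1.7197e+9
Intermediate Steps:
M = 33 (M = 8 - 1*(-25) = 8 + 25 = 33)
F(l) = 1/14
X(n) = (-12 + n)/(6*(5 + n)) (X(n) = ((n - 12)/(5 + n))/6 = ((-12 + n)/(5 + n))/6 = (-12 + n)/(6*(5 + n)))
O(S) = -587/14 + S/14 (O(S) = (S - 587)/14 = (-587 + S)/14 = -587/14 + S/14)
(183029 - 211951)*(-105787 + 46328) + O(X(-17)) = (183029 - 211951)*(-105787 + 46328) + (-587/14 + ((-12 - 17)/(6*(5 - 17)))/14) = -28922*(-59459) + (-587/14 + ((⅙)*(-29)/(-12))/14) = 1719673198 + (-587/14 + ((⅙)*(-1/12)*(-29))/14) = 1719673198 + (-587/14 + (1/14)*(29/72)) = 1719673198 + (-587/14 + 29/1008) = 1719673198 - 42235/1008 = 1733430541349/1008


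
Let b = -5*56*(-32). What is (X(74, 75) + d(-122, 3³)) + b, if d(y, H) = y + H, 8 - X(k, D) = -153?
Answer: 9026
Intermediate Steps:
X(k, D) = 161 (X(k, D) = 8 - 1*(-153) = 8 + 153 = 161)
d(y, H) = H + y
b = 8960 (b = -280*(-32) = 8960)
(X(74, 75) + d(-122, 3³)) + b = (161 + (3³ - 122)) + 8960 = (161 + (27 - 122)) + 8960 = (161 - 95) + 8960 = 66 + 8960 = 9026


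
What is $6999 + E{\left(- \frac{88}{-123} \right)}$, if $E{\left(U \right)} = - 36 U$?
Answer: $\frac{285903}{41} \approx 6973.2$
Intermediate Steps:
$6999 + E{\left(- \frac{88}{-123} \right)} = 6999 - 36 \left(- \frac{88}{-123}\right) = 6999 - 36 \left(\left(-88\right) \left(- \frac{1}{123}\right)\right) = 6999 - \frac{1056}{41} = \frac{285903}{41}$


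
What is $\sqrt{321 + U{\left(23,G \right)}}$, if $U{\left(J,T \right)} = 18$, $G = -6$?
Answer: $\sqrt{339} \approx 18.412$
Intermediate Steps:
$\sqrt{321 + U{\left(23,G \right)}} = \sqrt{321 + 18} = \sqrt{339}$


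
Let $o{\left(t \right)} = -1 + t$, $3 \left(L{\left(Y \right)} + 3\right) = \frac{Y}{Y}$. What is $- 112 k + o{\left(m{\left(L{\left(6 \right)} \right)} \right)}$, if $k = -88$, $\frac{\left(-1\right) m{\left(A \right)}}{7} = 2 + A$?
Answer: $\frac{29579}{3} \approx 9859.7$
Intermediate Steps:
$L{\left(Y \right)} = - \frac{8}{3}$ ($L{\left(Y \right)} = -3 + \frac{Y \frac{1}{Y}}{3} = -3 + \frac{1}{3} \cdot 1 = -3 + \frac{1}{3} = - \frac{8}{3}$)
$m{\left(A \right)} = -14 - 7 A$ ($m{\left(A \right)} = - 7 \left(2 + A\right) = -14 - 7 A$)
$- 112 k + o{\left(m{\left(L{\left(6 \right)} \right)} \right)} = \left(-112\right) \left(-88\right) - - \frac{11}{3} = 9856 + \left(-1 + \left(-14 + \frac{56}{3}\right)\right) = 9856 + \left(-1 + \frac{14}{3}\right) = 9856 + \frac{11}{3} = \frac{29579}{3}$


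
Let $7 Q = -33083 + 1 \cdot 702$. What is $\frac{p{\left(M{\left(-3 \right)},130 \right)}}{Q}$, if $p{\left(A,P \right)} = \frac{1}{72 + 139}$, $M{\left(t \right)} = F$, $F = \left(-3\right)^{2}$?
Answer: $- \frac{7}{6832391} \approx -1.0245 \cdot 10^{-6}$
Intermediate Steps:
$F = 9$
$M{\left(t \right)} = 9$
$p{\left(A,P \right)} = \frac{1}{211}$
$Q = - \frac{32381}{7}$ ($Q = \frac{-33083 + 1 \cdot 702}{7} = \frac{-33083 + 702}{7} = \frac{1}{7} \left(-32381\right) = - \frac{32381}{7} \approx -4625.9$)
$\frac{p{\left(M{\left(-3 \right)},130 \right)}}{Q} = \frac{1}{211 \left(- \frac{32381}{7}\right)} = \frac{1}{211} \left(- \frac{7}{32381}\right) = - \frac{7}{6832391}$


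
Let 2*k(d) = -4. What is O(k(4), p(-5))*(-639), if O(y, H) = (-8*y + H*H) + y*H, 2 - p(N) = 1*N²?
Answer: -377649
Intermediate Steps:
k(d) = -2 (k(d) = (½)*(-4) = -2)
p(N) = 2 - N²
O(y, H) = H² - 8*y + H*y (O(y, H) = (-8*y + H²) + H*y = (H² - 8*y) + H*y = H² - 8*y + H*y)
O(k(4), p(-5))*(-639) = ((2 - 1*(-5)²)² - 8*(-2) + (2 - 1*(-5)²)*(-2))*(-639) = ((2 - 1*25)² + 16 + (2 - 1*25)*(-2))*(-639) = ((2 - 25)² + 16 + (2 - 25)*(-2))*(-639) = ((-23)² + 16 - 23*(-2))*(-639) = (529 + 16 + 46)*(-639) = 591*(-639) = -377649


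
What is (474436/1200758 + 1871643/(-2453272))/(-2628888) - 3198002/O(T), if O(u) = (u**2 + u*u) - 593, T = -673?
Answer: -4127629791492872603183341/1168416696168594584262720 ≈ -3.5327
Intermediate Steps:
O(u) = -593 + 2*u**2 (O(u) = (u**2 + u**2) - 593 = 2*u**2 - 593 = -593 + 2*u**2)
(474436/1200758 + 1871643/(-2453272))/(-2628888) - 3198002/O(T) = (474436/1200758 + 1871643/(-2453272))/(-2628888) - 3198002/(-593 + 2*(-673)**2) = (474436*(1/1200758) + 1871643*(-1/2453272))*(-1/2628888) - 3198002/(-593 + 2*452929) = (237218/600379 - 1871643/2453272)*(-1/2628888) - 3198002/(-593 + 905858) = -541734875401/1472892990088*(-1/2628888) - 3198002/905265 = 541734875401/3872070706926462144 - 3198002*1/905265 = 541734875401/3872070706926462144 - 3198002/905265 = -4127629791492872603183341/1168416696168594584262720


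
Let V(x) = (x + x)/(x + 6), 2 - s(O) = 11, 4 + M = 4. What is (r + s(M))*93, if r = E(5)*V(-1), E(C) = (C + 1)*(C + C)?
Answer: -3069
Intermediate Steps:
E(C) = 2*C*(1 + C) (E(C) = (1 + C)*(2*C) = 2*C*(1 + C))
M = 0 (M = -4 + 4 = 0)
s(O) = -9 (s(O) = 2 - 1*11 = 2 - 11 = -9)
V(x) = 2*x/(6 + x) (V(x) = (2*x)/(6 + x) = 2*x/(6 + x))
r = -24 (r = (2*5*(1 + 5))*(2*(-1)/(6 - 1)) = (2*5*6)*(2*(-1)/5) = 60*(2*(-1)*(1/5)) = 60*(-2/5) = -24)
(r + s(M))*93 = (-24 - 9)*93 = -33*93 = -3069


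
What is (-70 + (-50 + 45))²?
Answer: 5625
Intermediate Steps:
(-70 + (-50 + 45))² = (-70 - 5)² = (-75)² = 5625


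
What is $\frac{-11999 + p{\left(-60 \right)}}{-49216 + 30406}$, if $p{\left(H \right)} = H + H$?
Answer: $\frac{12119}{18810} \approx 0.64429$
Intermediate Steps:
$p{\left(H \right)} = 2 H$
$\frac{-11999 + p{\left(-60 \right)}}{-49216 + 30406} = \frac{-11999 + 2 \left(-60\right)}{-49216 + 30406} = \frac{-11999 - 120}{-18810} = \left(-12119\right) \left(- \frac{1}{18810}\right) = \frac{12119}{18810}$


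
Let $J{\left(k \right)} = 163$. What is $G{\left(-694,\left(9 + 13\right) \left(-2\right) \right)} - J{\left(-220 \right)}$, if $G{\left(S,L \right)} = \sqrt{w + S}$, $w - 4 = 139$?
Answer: $-163 + i \sqrt{551} \approx -163.0 + 23.473 i$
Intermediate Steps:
$w = 143$ ($w = 4 + 139 = 143$)
$G{\left(S,L \right)} = \sqrt{143 + S}$
$G{\left(-694,\left(9 + 13\right) \left(-2\right) \right)} - J{\left(-220 \right)} = \sqrt{143 - 694} - 163 = \sqrt{-551} - 163 = i \sqrt{551} - 163 = -163 + i \sqrt{551}$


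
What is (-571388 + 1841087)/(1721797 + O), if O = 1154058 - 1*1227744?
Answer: 1269699/1648111 ≈ 0.77040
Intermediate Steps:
O = -73686 (O = 1154058 - 1227744 = -73686)
(-571388 + 1841087)/(1721797 + O) = (-571388 + 1841087)/(1721797 - 73686) = 1269699/1648111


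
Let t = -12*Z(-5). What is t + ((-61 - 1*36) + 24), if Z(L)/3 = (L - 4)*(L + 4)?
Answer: -397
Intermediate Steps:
Z(L) = 3*(-4 + L)*(4 + L) (Z(L) = 3*((L - 4)*(L + 4)) = 3*((-4 + L)*(4 + L)) = 3*(-4 + L)*(4 + L))
t = -324 (t = -12*(-48 + 3*(-5)²) = -12*(-48 + 3*25) = -12*(-48 + 75) = -12*27 = -324)
t + ((-61 - 1*36) + 24) = -324 + ((-61 - 1*36) + 24) = -324 + ((-61 - 36) + 24) = -324 + (-97 + 24) = -324 - 73 = -397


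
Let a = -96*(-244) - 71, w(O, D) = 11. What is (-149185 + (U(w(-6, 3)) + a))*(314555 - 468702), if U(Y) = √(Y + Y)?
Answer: 19396625304 - 154147*√22 ≈ 1.9396e+10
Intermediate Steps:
U(Y) = √2*√Y (U(Y) = √(2*Y) = √2*√Y)
a = 23353 (a = 23424 - 71 = 23353)
(-149185 + (U(w(-6, 3)) + a))*(314555 - 468702) = (-149185 + (√2*√11 + 23353))*(314555 - 468702) = (-149185 + (√22 + 23353))*(-154147) = (-149185 + (23353 + √22))*(-154147) = (-125832 + √22)*(-154147) = 19396625304 - 154147*√22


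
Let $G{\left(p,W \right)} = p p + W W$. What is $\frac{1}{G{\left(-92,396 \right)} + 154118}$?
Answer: $\frac{1}{319398} \approx 3.1309 \cdot 10^{-6}$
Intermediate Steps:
$G{\left(p,W \right)} = W^{2} + p^{2}$ ($G{\left(p,W \right)} = p^{2} + W^{2} = W^{2} + p^{2}$)
$\frac{1}{G{\left(-92,396 \right)} + 154118} = \frac{1}{\left(396^{2} + \left(-92\right)^{2}\right) + 154118} = \frac{1}{\left(156816 + 8464\right) + 154118} = \frac{1}{165280 + 154118} = \frac{1}{319398}$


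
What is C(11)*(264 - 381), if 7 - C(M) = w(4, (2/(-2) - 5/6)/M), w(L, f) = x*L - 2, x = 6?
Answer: 1755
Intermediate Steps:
w(L, f) = -2 + 6*L (w(L, f) = 6*L - 2 = -2 + 6*L)
C(M) = -15 (C(M) = 7 - (-2 + 6*4) = 7 - (-2 + 24) = 7 - 1*22 = 7 - 22 = -15)
C(11)*(264 - 381) = -15*(264 - 381) = -15*(-117) = 1755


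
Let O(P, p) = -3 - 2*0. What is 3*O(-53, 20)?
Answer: -9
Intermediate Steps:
O(P, p) = -3 (O(P, p) = -3 + 0 = -3)
3*O(-53, 20) = 3*(-3) = -9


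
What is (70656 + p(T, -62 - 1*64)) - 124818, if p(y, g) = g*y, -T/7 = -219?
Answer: -247320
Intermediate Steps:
T = 1533 (T = -7*(-219) = 1533)
(70656 + p(T, -62 - 1*64)) - 124818 = (70656 + (-62 - 1*64)*1533) - 124818 = (70656 + (-62 - 64)*1533) - 124818 = (70656 - 126*1533) - 124818 = (70656 - 193158) - 124818 = -122502 - 124818 = -247320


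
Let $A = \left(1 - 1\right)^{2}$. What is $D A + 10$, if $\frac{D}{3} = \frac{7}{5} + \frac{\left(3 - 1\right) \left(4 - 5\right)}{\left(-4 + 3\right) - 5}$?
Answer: $10$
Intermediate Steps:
$A = 0$ ($A = 0^{2} = 0$)
$D = \frac{26}{5}$ ($D = 3 \left(\frac{7}{5} + \frac{\left(3 - 1\right) \left(4 - 5\right)}{\left(-4 + 3\right) - 5}\right) = 3 \left(7 \cdot \frac{1}{5} + \frac{2 \left(-1\right)}{-1 - 5}\right) = 3 \left(\frac{7}{5} - \frac{2}{-6}\right) = 3 \left(\frac{7}{5} - - \frac{1}{3}\right) = 3 \left(\frac{7}{5} + \frac{1}{3}\right) = 3 \cdot \frac{26}{15} = \frac{26}{5} \approx 5.2$)
$D A + 10 = \frac{26}{5} \cdot 0 + 10 = 0 + 10 = 10$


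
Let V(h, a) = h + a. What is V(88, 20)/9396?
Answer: 1/87 ≈ 0.011494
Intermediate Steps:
V(h, a) = a + h
V(88, 20)/9396 = (20 + 88)/9396 = 108*(1/9396) = 1/87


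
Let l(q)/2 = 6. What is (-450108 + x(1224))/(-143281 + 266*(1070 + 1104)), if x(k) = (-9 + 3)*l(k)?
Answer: -150060/145001 ≈ -1.0349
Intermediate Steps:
l(q) = 12 (l(q) = 2*6 = 12)
x(k) = -72 (x(k) = (-9 + 3)*12 = -6*12 = -72)
(-450108 + x(1224))/(-143281 + 266*(1070 + 1104)) = (-450108 - 72)/(-143281 + 266*(1070 + 1104)) = -450180/(-143281 + 266*2174) = -450180/(-143281 + 578284) = -450180/435003 = -450180*1/435003 = -150060/145001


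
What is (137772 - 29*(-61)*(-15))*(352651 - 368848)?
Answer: -1801705689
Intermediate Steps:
(137772 - 29*(-61)*(-15))*(352651 - 368848) = (137772 + 1769*(-15))*(-16197) = (137772 - 26535)*(-16197) = 111237*(-16197) = -1801705689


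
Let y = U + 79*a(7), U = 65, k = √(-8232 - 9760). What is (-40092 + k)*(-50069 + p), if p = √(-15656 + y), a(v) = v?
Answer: 2*(20046 - I*√4498)*(50069 - I*√15038) ≈ 2.0073e+9 - 1.1632e+7*I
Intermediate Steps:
k = 2*I*√4498 (k = √(-17992) = 2*I*√4498 ≈ 134.13*I)
y = 618 (y = 65 + 79*7 = 65 + 553 = 618)
p = I*√15038 (p = √(-15656 + 618) = √(-15038) = I*√15038 ≈ 122.63*I)
(-40092 + k)*(-50069 + p) = (-40092 + 2*I*√4498)*(-50069 + I*√15038) = (-50069 + I*√15038)*(-40092 + 2*I*√4498)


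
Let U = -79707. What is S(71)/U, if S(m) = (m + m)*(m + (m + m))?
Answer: -10082/26569 ≈ -0.37946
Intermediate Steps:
S(m) = 6*m² (S(m) = (2*m)*(m + 2*m) = (2*m)*(3*m) = 6*m²)
S(71)/U = (6*71²)/(-79707) = (6*5041)*(-1/79707) = 30246*(-1/79707) = -10082/26569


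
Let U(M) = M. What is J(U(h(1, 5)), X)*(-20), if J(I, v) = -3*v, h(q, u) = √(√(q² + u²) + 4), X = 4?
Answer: 240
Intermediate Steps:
h(q, u) = √(4 + √(q² + u²))
J(U(h(1, 5)), X)*(-20) = -3*4*(-20) = -12*(-20) = 240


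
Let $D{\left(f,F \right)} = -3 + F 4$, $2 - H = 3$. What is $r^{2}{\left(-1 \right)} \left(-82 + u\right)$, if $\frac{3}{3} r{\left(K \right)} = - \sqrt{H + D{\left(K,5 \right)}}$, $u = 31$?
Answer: $-816$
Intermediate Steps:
$H = -1$ ($H = 2 - 3 = -1$)
$D{\left(f,F \right)} = -3 + 4 F$
$r{\left(K \right)} = -4$ ($r{\left(K \right)} = - \sqrt{-1 + \left(-3 + 4 \cdot 5\right)} = - \sqrt{-1 + \left(-3 + 20\right)} = - \sqrt{-1 + 17} = - \sqrt{16} = \left(-1\right) 4 = -4$)
$r^{2}{\left(-1 \right)} \left(-82 + u\right) = \left(-4\right)^{2} \left(-82 + 31\right) = 16 \left(-51\right) = -816$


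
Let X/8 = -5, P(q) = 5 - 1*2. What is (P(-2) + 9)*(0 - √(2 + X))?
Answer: -12*I*√38 ≈ -73.973*I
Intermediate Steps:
P(q) = 3 (P(q) = 5 - 2 = 3)
X = -40 (X = 8*(-5) = -40)
(P(-2) + 9)*(0 - √(2 + X)) = (3 + 9)*(0 - √(2 - 40)) = 12*(0 - √(-38)) = 12*(0 - I*√38) = 12*(-I*√38) = -12*I*√38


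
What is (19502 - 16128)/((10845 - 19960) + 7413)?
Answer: -1687/851 ≈ -1.9824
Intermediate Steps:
(19502 - 16128)/((10845 - 19960) + 7413) = 3374/(-9115 + 7413) = 3374/(-1702) = 3374*(-1/1702) = -1687/851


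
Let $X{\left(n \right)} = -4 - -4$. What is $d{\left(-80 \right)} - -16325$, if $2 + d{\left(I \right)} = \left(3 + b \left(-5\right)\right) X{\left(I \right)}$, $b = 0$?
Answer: $16323$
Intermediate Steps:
$X{\left(n \right)} = 0$ ($X{\left(n \right)} = -4 + 4 = 0$)
$d{\left(I \right)} = -2$ ($d{\left(I \right)} = -2 + \left(3 + 0 \left(-5\right)\right) 0 = -2 + \left(3 + 0\right) 0 = -2 + 3 \cdot 0 = -2 + 0 = -2$)
$d{\left(-80 \right)} - -16325 = -2 - -16325 = -2 + 16325 = 16323$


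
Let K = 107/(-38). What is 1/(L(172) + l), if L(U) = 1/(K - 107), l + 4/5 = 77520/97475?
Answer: -81352635/1124726 ≈ -72.331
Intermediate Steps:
l = -92/19495 (l = -⅘ + 77520/97475 = -⅘ + 77520*(1/97475) = -⅘ + 15504/19495 = -92/19495 ≈ -0.0047192)
K = -107/38 (K = 107*(-1/38) = -107/38 ≈ -2.8158)
L(U) = -38/4173 (L(U) = 1/(-107/38 - 107) = 1/(-4173/38) = -38/4173)
1/(L(172) + l) = 1/(-38/4173 - 92/19495) = 1/(-1124726/81352635) = -81352635/1124726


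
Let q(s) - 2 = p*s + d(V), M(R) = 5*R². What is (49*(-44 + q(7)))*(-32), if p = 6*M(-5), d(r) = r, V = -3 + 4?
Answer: -8167712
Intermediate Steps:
V = 1
p = 750 (p = 6*(5*(-5)²) = 6*(5*25) = 6*125 = 750)
q(s) = 3 + 750*s (q(s) = 2 + (750*s + 1) = 2 + (1 + 750*s) = 3 + 750*s)
(49*(-44 + q(7)))*(-32) = (49*(-44 + (3 + 750*7)))*(-32) = (49*(-44 + (3 + 5250)))*(-32) = (49*(-44 + 5253))*(-32) = (49*5209)*(-32) = 255241*(-32) = -8167712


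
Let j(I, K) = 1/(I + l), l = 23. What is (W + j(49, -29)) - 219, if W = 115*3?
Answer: 9073/72 ≈ 126.01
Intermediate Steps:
j(I, K) = 1/(23 + I) (j(I, K) = 1/(I + 23) = 1/(23 + I))
W = 345
(W + j(49, -29)) - 219 = (345 + 1/(23 + 49)) - 219 = (345 + 1/72) - 219 = 24841/72 - 219 = 9073/72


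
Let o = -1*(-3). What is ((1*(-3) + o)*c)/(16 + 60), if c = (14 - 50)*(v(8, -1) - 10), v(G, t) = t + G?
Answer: 0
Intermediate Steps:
v(G, t) = G + t
o = 3
c = 108 (c = (14 - 50)*((8 - 1) - 10) = -36*(7 - 10) = -36*(-3) = 108)
((1*(-3) + o)*c)/(16 + 60) = ((1*(-3) + 3)*108)/(16 + 60) = ((-3 + 3)*108)/76 = (0*108)*(1/76) = 0*(1/76) = 0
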